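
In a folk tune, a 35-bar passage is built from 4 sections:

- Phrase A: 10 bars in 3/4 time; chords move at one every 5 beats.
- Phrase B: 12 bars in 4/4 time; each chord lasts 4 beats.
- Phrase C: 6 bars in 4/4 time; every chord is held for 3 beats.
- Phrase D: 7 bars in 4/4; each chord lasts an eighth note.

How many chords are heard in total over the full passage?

82 chords

A: 10 bars × 3 beats = 30 beats; 5 beats/chord → 6 chords.
B: 12 bars × 4 beats = 48 beats; 4 beats/chord → 12 chords.
C: 6 bars × 4 beats = 24 beats; 3 beats/chord → 8 chords.
D: 7 bars × 4 beats = 28 beats; 0.5 beats/chord → 56 chords.
Total: 6 + 12 + 8 + 56 = 82.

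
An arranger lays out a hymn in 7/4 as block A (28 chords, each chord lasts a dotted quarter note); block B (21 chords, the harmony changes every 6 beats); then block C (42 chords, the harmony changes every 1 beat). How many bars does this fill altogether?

30 bars

A: 28 × 1.5 = 42 beats = 6 bars.
B: 21 × 6 = 126 beats = 18 bars.
C: 42 × 1 = 42 beats = 6 bars.
Total: 6 + 18 + 6 = 30 bars.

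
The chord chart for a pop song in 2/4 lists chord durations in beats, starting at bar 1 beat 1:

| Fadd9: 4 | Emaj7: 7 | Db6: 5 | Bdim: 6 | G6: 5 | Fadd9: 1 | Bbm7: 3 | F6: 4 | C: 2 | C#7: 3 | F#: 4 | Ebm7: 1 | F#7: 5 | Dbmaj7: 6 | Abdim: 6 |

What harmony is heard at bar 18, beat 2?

Beat 2 of bar 18 is beat (18−1)×2 + 2 = 36 overall.
Running totals: Fadd9 ends at 4, Emaj7 ends at 11, Db6 ends at 16, Bdim ends at 22, G6 ends at 27, Fadd9 ends at 28, Bbm7 ends at 31, F6 ends at 35, C ends at 37.
Beat 36 falls within C.

C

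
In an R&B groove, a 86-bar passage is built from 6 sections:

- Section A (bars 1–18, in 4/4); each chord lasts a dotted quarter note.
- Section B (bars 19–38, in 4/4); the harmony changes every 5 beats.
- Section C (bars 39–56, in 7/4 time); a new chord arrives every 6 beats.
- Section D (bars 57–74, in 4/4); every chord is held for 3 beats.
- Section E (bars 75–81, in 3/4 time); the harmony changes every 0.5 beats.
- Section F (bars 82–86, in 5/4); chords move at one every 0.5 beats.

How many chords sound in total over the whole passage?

A: 18·4 = 72 beats, 72/1.5 = 48 chords.
B: 20·4 = 80 beats, 80/5 = 16 chords.
C: 18·7 = 126 beats, 126/6 = 21 chords.
D: 18·4 = 72 beats, 72/3 = 24 chords.
E: 7·3 = 21 beats, 21/0.5 = 42 chords.
F: 5·5 = 25 beats, 25/0.5 = 50 chords.
Total: 48 + 16 + 21 + 24 + 42 + 50 = 201.

201 chords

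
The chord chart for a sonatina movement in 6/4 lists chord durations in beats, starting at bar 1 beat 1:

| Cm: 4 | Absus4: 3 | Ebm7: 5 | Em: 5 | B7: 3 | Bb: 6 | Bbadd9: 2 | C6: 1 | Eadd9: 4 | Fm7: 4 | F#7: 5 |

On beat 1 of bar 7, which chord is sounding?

Fm7

Beat 1 of bar 7 is beat (7−1)×6 + 1 = 37 overall.
Running totals: Cm ends at 4, Absus4 ends at 7, Ebm7 ends at 12, Em ends at 17, B7 ends at 20, Bb ends at 26, Bbadd9 ends at 28, C6 ends at 29, Eadd9 ends at 33, Fm7 ends at 37.
Beat 37 falls within Fm7.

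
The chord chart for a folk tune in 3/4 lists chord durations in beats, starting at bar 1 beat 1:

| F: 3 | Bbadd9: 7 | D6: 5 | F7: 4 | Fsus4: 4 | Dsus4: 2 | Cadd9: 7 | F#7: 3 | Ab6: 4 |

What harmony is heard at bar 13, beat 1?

Beat 1 of bar 13 is beat (13−1)×3 + 1 = 37 overall.
Running totals: F ends at 3, Bbadd9 ends at 10, D6 ends at 15, F7 ends at 19, Fsus4 ends at 23, Dsus4 ends at 25, Cadd9 ends at 32, F#7 ends at 35, Ab6 ends at 39.
Beat 37 falls within Ab6.

Ab6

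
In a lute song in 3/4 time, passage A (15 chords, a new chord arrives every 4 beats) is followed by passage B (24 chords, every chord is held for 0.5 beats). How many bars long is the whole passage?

A: 15 × 4 = 60 beats = 20 bars.
B: 24 × 0.5 = 12 beats = 4 bars.
Total: 20 + 4 = 24 bars.

24 bars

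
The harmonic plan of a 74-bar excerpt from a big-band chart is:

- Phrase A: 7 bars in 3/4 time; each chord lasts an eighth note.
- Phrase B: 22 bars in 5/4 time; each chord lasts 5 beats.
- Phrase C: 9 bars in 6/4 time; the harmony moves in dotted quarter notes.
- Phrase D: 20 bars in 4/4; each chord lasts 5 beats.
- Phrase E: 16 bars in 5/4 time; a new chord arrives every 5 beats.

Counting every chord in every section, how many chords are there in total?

132 chords

A: 7·3 = 21 beats, 21/0.5 = 42 chords.
B: 22·5 = 110 beats, 110/5 = 22 chords.
C: 9·6 = 54 beats, 54/1.5 = 36 chords.
D: 20·4 = 80 beats, 80/5 = 16 chords.
E: 16·5 = 80 beats, 80/5 = 16 chords.
Total: 42 + 22 + 36 + 16 + 16 = 132.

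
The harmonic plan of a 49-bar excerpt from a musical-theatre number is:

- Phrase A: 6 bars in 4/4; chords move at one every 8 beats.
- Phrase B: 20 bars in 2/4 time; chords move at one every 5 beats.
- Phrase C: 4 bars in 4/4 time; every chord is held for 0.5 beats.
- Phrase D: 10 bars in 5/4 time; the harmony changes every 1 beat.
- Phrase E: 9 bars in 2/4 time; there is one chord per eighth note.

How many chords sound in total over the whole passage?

129 chords

A: 6·4 = 24 beats, 24/8 = 3 chords.
B: 20·2 = 40 beats, 40/5 = 8 chords.
C: 4·4 = 16 beats, 16/0.5 = 32 chords.
D: 10·5 = 50 beats, 50/1 = 50 chords.
E: 9·2 = 18 beats, 18/0.5 = 36 chords.
Total: 3 + 8 + 32 + 50 + 36 = 129.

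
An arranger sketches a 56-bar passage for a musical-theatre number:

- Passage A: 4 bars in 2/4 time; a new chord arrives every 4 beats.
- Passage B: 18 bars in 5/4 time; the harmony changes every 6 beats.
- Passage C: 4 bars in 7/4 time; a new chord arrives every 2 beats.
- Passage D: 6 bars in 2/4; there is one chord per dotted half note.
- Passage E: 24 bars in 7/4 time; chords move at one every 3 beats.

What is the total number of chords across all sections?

91 chords

A: 4 bars × 2 beats = 8 beats; 4 beats/chord → 2 chords.
B: 18 bars × 5 beats = 90 beats; 6 beats/chord → 15 chords.
C: 4 bars × 7 beats = 28 beats; 2 beats/chord → 14 chords.
D: 6 bars × 2 beats = 12 beats; 3 beats/chord → 4 chords.
E: 24 bars × 7 beats = 168 beats; 3 beats/chord → 56 chords.
Total: 2 + 15 + 14 + 4 + 56 = 91.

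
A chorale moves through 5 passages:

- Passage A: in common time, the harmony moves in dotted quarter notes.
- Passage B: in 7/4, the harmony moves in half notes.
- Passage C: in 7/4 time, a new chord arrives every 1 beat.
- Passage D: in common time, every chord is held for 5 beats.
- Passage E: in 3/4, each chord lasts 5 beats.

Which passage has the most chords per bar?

Passage C

A: 4/1.5 = 8/3 chords/bar.
B: 7/2 = 3.5 chords/bar.
C: 7/1 = 7 chords/bar.
D: 4/5 = 0.8 chords/bar.
E: 3/5 = 0.6 chords/bar.
Fastest is C at 7 chords/bar.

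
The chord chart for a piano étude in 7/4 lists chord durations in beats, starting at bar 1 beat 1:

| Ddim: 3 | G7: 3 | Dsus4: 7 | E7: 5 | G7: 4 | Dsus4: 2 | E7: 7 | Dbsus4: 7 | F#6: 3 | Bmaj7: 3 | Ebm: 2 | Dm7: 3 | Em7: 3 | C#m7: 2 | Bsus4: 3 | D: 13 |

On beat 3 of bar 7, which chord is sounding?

Beat 3 of bar 7 is beat (7−1)×7 + 3 = 45 overall.
Running totals: Ddim ends at 3, G7 ends at 6, Dsus4 ends at 13, E7 ends at 18, G7 ends at 22, Dsus4 ends at 24, E7 ends at 31, Dbsus4 ends at 38, F#6 ends at 41, Bmaj7 ends at 44, Ebm ends at 46.
Beat 45 falls within Ebm.

Ebm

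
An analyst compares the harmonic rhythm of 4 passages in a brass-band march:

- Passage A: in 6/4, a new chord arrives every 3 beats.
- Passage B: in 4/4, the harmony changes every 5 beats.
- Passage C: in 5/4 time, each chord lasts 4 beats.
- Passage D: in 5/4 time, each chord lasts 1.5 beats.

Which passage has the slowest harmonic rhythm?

A: 6 beats/bar ÷ 3 beats/chord = 2 chords/bar.
B: 4 beats/bar ÷ 5 beats/chord = 0.8 chords/bar.
C: 5 beats/bar ÷ 4 beats/chord = 1.25 chords/bar.
D: 5 beats/bar ÷ 1.5 beats/chord = 10/3 chords/bar.
Slowest is B at 0.8 chords/bar.

Passage B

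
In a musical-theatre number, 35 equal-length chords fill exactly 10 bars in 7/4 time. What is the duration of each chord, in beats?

10 bars × 7 beats/bar = 70 beats total.
70 beats ÷ 35 chords = 2 beats per chord.
(That is a half note.)

2 beats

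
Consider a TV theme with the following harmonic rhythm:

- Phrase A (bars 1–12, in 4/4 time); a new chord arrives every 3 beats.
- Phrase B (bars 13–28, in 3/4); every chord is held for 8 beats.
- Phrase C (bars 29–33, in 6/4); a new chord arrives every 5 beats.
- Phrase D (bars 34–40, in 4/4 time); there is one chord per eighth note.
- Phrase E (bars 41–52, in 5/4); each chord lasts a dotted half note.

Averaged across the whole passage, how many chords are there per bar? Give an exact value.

A: 12 × 4 = 48 beats ÷ 3 = 16 chords.
B: 16 × 3 = 48 beats ÷ 8 = 6 chords.
C: 5 × 6 = 30 beats ÷ 5 = 6 chords.
D: 7 × 4 = 28 beats ÷ 0.5 = 56 chords.
E: 12 × 5 = 60 beats ÷ 3 = 20 chords.
Overall: 104 chords over 52 bars → 104/52 = 2 chords per bar.

2 chords per bar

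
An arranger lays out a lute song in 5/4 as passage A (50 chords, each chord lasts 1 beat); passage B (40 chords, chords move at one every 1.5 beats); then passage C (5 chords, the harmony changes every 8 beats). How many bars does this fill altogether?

A: 50 × 1 = 50 beats = 10 bars.
B: 40 × 1.5 = 60 beats = 12 bars.
C: 5 × 8 = 40 beats = 8 bars.
Total: 10 + 12 + 8 = 30 bars.

30 bars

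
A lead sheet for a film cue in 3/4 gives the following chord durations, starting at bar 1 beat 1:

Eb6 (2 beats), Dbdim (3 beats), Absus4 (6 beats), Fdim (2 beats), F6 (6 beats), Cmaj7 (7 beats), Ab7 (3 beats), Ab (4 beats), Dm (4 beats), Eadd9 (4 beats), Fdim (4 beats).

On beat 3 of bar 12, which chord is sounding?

Beat 3 of bar 12 is beat (12−1)×3 + 3 = 36 overall.
Running totals: Eb6 ends at 2, Dbdim ends at 5, Absus4 ends at 11, Fdim ends at 13, F6 ends at 19, Cmaj7 ends at 26, Ab7 ends at 29, Ab ends at 33, Dm ends at 37.
Beat 36 falls within Dm.

Dm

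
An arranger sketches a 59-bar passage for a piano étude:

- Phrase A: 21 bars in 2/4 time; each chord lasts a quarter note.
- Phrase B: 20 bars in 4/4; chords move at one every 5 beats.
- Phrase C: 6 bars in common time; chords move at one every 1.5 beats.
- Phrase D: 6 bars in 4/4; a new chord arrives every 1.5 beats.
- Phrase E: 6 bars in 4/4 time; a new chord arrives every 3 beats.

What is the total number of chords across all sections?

A: 21·2 = 42 beats, 42/1 = 42 chords.
B: 20·4 = 80 beats, 80/5 = 16 chords.
C: 6·4 = 24 beats, 24/1.5 = 16 chords.
D: 6·4 = 24 beats, 24/1.5 = 16 chords.
E: 6·4 = 24 beats, 24/3 = 8 chords.
Total: 42 + 16 + 16 + 16 + 8 = 98.

98 chords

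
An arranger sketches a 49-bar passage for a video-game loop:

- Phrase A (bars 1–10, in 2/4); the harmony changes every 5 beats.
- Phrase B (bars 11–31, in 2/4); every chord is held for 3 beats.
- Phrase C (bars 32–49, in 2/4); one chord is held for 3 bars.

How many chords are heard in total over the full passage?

24 chords

A: 10·2 = 20 beats, 20/5 = 4 chords.
B: 21·2 = 42 beats, 42/3 = 14 chords.
C: 18·2 = 36 beats, 36/6 = 6 chords.
Total: 4 + 14 + 6 = 24.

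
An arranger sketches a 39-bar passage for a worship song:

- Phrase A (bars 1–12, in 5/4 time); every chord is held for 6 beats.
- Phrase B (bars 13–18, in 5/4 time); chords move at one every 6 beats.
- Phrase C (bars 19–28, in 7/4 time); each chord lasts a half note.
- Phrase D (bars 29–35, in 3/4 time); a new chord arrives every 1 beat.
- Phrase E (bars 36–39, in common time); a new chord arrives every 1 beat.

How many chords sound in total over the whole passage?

87 chords

A: 12·5 = 60 beats, 60/6 = 10 chords.
B: 6·5 = 30 beats, 30/6 = 5 chords.
C: 10·7 = 70 beats, 70/2 = 35 chords.
D: 7·3 = 21 beats, 21/1 = 21 chords.
E: 4·4 = 16 beats, 16/1 = 16 chords.
Total: 10 + 5 + 35 + 21 + 16 = 87.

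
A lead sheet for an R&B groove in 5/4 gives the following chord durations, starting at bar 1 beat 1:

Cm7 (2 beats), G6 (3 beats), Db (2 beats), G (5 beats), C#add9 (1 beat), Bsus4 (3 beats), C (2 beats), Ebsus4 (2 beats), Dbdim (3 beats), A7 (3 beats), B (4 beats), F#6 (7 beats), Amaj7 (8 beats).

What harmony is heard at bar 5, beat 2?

Dbdim

Beat 2 of bar 5 is beat (5−1)×5 + 2 = 22 overall.
Running totals: Cm7 ends at 2, G6 ends at 5, Db ends at 7, G ends at 12, C#add9 ends at 13, Bsus4 ends at 16, C ends at 18, Ebsus4 ends at 20, Dbdim ends at 23.
Beat 22 falls within Dbdim.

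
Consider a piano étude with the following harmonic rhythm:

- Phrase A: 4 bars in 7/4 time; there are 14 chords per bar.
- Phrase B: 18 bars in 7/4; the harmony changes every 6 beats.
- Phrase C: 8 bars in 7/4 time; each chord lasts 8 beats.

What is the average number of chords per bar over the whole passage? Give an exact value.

2.8 chords per bar

A: 4 bars of 7 beats is 28 beats; at 0.5 beats each that's 56 chords.
B: 18 bars of 7 beats is 126 beats; at 6 beats each that's 21 chords.
C: 8 bars of 7 beats is 56 beats; at 8 beats each that's 7 chords.
Overall: 84 chords over 30 bars → 84/30 = 2.8 chords per bar.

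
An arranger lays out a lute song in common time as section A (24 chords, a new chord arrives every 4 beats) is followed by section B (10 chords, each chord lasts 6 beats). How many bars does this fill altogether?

A: 24 × 4 = 96 beats = 24 bars.
B: 10 × 6 = 60 beats = 15 bars.
Total: 24 + 15 = 39 bars.

39 bars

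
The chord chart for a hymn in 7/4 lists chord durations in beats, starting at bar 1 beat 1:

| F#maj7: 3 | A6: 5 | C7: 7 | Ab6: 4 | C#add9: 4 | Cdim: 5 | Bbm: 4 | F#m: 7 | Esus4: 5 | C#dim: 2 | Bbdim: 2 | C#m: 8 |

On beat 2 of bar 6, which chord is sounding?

Beat 2 of bar 6 is beat (6−1)×7 + 2 = 37 overall.
Running totals: F#maj7 ends at 3, A6 ends at 8, C7 ends at 15, Ab6 ends at 19, C#add9 ends at 23, Cdim ends at 28, Bbm ends at 32, F#m ends at 39.
Beat 37 falls within F#m.

F#m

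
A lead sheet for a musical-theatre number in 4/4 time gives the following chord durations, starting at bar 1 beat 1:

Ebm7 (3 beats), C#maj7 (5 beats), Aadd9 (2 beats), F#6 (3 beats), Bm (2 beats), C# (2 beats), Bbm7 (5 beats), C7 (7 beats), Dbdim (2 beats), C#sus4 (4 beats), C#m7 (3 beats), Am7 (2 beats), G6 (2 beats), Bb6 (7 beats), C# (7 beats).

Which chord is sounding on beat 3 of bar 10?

Beat 3 of bar 10 is beat (10−1)×4 + 3 = 39 overall.
Running totals: Ebm7 ends at 3, C#maj7 ends at 8, Aadd9 ends at 10, F#6 ends at 13, Bm ends at 15, C# ends at 17, Bbm7 ends at 22, C7 ends at 29, Dbdim ends at 31, C#sus4 ends at 35, C#m7 ends at 38, Am7 ends at 40.
Beat 39 falls within Am7.

Am7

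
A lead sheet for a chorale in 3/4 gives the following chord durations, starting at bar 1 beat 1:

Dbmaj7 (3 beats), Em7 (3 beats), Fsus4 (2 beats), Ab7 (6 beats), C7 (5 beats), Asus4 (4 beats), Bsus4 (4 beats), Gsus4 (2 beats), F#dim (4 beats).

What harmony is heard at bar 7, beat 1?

Beat 1 of bar 7 is beat (7−1)×3 + 1 = 19 overall.
Running totals: Dbmaj7 ends at 3, Em7 ends at 6, Fsus4 ends at 8, Ab7 ends at 14, C7 ends at 19.
Beat 19 falls within C7.

C7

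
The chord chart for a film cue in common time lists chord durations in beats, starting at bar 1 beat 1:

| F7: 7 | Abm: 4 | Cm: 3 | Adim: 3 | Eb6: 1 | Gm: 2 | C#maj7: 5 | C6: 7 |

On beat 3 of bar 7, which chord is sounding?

C6

Beat 3 of bar 7 is beat (7−1)×4 + 3 = 27 overall.
Running totals: F7 ends at 7, Abm ends at 11, Cm ends at 14, Adim ends at 17, Eb6 ends at 18, Gm ends at 20, C#maj7 ends at 25, C6 ends at 32.
Beat 27 falls within C6.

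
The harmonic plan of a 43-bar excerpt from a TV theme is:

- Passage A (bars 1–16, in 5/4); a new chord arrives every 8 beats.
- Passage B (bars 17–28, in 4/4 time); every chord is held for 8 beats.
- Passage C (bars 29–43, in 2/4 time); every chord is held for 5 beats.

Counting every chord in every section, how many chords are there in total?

22 chords

A: 16·5 = 80 beats, 80/8 = 10 chords.
B: 12·4 = 48 beats, 48/8 = 6 chords.
C: 15·2 = 30 beats, 30/5 = 6 chords.
Total: 10 + 6 + 6 = 22.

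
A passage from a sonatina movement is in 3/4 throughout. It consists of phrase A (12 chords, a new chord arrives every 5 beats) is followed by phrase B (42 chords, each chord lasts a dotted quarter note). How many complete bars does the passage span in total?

41 bars

A: 12 × 5 = 60 beats = 20 bars.
B: 42 × 1.5 = 63 beats = 21 bars.
Total: 20 + 21 = 41 bars.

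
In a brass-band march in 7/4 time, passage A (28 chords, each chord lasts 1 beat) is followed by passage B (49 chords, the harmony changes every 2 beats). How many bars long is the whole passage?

18 bars

A: 28 × 1 = 28 beats = 4 bars.
B: 49 × 2 = 98 beats = 14 bars.
Total: 4 + 14 = 18 bars.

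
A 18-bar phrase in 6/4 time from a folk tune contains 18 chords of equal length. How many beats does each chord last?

18 bars × 6 beats/bar = 108 beats total.
108 beats ÷ 18 chords = 6 beats per chord.

6 beats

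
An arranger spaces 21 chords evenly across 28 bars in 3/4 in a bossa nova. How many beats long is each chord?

28 bars × 3 beats/bar = 84 beats total.
84 beats ÷ 21 chords = 4 beats per chord.
(That is a whole note.)

4 beats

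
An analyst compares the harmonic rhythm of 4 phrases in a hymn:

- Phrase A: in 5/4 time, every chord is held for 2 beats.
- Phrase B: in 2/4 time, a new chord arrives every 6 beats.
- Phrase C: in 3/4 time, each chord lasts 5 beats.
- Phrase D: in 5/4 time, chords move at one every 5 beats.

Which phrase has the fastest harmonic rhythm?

Phrase A

A: 5 beats/bar ÷ 2 beats/chord = 2.5 chords/bar.
B: 2 beats/bar ÷ 6 beats/chord = 1/3 chords/bar.
C: 3 beats/bar ÷ 5 beats/chord = 0.6 chords/bar.
D: 5 beats/bar ÷ 5 beats/chord = 1 chord/bar.
Fastest is A at 2.5 chords/bar.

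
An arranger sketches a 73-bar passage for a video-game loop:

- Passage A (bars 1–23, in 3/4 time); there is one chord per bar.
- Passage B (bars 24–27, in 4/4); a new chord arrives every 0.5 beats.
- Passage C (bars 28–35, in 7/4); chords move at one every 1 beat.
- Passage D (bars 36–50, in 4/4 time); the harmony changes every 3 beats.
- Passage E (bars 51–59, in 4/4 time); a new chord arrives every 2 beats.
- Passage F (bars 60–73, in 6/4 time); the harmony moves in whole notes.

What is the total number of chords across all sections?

170 chords

A has 69 beats and chords last 3 each, so 23 chords.
B has 16 beats and chords last 0.5 each, so 32 chords.
C has 56 beats and chords last 1 each, so 56 chords.
D has 60 beats and chords last 3 each, so 20 chords.
E has 36 beats and chords last 2 each, so 18 chords.
F has 84 beats and chords last 4 each, so 21 chords.
Total: 23 + 32 + 56 + 20 + 18 + 21 = 170.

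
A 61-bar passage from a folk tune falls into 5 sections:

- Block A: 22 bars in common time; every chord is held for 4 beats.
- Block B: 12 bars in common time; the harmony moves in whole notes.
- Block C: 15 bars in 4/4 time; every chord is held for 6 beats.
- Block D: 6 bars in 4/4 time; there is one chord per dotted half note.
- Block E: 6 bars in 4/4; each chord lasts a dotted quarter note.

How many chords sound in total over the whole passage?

68 chords

A has 88 beats and chords last 4 each, so 22 chords.
B has 48 beats and chords last 4 each, so 12 chords.
C has 60 beats and chords last 6 each, so 10 chords.
D has 24 beats and chords last 3 each, so 8 chords.
E has 24 beats and chords last 1.5 each, so 16 chords.
Total: 22 + 12 + 10 + 8 + 16 = 68.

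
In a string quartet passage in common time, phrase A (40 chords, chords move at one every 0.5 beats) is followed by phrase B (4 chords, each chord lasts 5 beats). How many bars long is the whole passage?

A: 40 × 0.5 = 20 beats = 5 bars.
B: 4 × 5 = 20 beats = 5 bars.
Total: 5 + 5 = 10 bars.

10 bars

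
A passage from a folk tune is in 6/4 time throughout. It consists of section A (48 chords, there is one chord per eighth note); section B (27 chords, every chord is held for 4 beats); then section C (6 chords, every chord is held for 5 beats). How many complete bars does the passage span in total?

A: 48 × 0.5 = 24 beats = 4 bars.
B: 27 × 4 = 108 beats = 18 bars.
C: 6 × 5 = 30 beats = 5 bars.
Total: 4 + 18 + 5 = 27 bars.

27 bars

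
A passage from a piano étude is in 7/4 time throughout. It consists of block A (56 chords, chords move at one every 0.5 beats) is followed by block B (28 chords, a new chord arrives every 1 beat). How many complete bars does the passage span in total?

A: 56 × 0.5 = 28 beats = 4 bars.
B: 28 × 1 = 28 beats = 4 bars.
Total: 4 + 4 = 8 bars.

8 bars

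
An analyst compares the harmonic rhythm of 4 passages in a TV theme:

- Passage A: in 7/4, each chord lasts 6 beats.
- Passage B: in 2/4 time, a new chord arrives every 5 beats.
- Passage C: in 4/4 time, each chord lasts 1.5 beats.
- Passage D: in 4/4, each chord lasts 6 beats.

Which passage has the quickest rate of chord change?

Passage C

A: 7 beats/bar ÷ 6 beats/chord = 7/6 chords/bar.
B: 2 beats/bar ÷ 5 beats/chord = 0.4 chords/bar.
C: 4 beats/bar ÷ 1.5 beats/chord = 8/3 chords/bar.
D: 4 beats/bar ÷ 6 beats/chord = 2/3 chords/bar.
Fastest is C at 8/3 chords/bar.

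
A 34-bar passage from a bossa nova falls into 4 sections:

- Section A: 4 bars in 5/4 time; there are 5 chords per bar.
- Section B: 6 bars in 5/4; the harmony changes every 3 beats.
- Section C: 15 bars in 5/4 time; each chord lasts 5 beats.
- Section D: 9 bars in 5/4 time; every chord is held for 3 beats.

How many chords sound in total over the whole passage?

A has 20 beats and chords last 1 each, so 20 chords.
B has 30 beats and chords last 3 each, so 10 chords.
C has 75 beats and chords last 5 each, so 15 chords.
D has 45 beats and chords last 3 each, so 15 chords.
Total: 20 + 10 + 15 + 15 = 60.

60 chords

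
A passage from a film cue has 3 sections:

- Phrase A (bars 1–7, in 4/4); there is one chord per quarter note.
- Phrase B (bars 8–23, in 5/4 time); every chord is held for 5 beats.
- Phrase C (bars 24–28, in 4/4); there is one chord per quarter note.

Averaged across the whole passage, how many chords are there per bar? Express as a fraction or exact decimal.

16/7 chords per bar

A: 7 bars of 4 beats is 28 beats; at 1 beat each that's 28 chords.
B: 16 bars of 5 beats is 80 beats; at 5 beats each that's 16 chords.
C: 5 bars of 4 beats is 20 beats; at 1 beat each that's 20 chords.
Overall: 64 chords over 28 bars → 64/28 = 16/7 chords per bar.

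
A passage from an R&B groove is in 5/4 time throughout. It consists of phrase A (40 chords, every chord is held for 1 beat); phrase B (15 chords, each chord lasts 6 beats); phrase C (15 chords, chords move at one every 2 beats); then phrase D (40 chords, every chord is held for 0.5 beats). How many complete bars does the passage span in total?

A: 40 × 1 = 40 beats = 8 bars.
B: 15 × 6 = 90 beats = 18 bars.
C: 15 × 2 = 30 beats = 6 bars.
D: 40 × 0.5 = 20 beats = 4 bars.
Total: 8 + 18 + 6 + 4 = 36 bars.

36 bars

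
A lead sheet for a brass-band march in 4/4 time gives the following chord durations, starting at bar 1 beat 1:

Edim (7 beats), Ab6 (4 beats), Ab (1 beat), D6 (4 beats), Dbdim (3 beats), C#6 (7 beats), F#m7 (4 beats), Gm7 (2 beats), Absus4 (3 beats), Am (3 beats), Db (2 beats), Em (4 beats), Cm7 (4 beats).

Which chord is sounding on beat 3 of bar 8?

Beat 3 of bar 8 is beat (8−1)×4 + 3 = 31 overall.
Running totals: Edim ends at 7, Ab6 ends at 11, Ab ends at 12, D6 ends at 16, Dbdim ends at 19, C#6 ends at 26, F#m7 ends at 30, Gm7 ends at 32.
Beat 31 falls within Gm7.

Gm7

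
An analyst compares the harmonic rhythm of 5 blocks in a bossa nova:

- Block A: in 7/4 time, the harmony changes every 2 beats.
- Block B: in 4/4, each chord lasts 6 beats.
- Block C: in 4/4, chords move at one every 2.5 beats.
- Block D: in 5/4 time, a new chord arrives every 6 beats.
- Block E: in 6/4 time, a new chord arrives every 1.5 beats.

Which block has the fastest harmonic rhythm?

A: 7/2 = 3.5 chords/bar.
B: 4/6 = 2/3 chords/bar.
C: 4/2.5 = 1.6 chords/bar.
D: 5/6 = 5/6 chords/bar.
E: 6/1.5 = 4 chords/bar.
Fastest is E at 4 chords/bar.

Block E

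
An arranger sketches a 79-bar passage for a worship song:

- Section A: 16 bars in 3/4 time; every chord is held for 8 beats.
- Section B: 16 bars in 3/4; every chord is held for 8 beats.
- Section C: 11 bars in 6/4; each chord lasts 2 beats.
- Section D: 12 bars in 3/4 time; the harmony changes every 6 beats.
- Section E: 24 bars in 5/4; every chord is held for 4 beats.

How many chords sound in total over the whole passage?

81 chords

A: 16·3 = 48 beats, 48/8 = 6 chords.
B: 16·3 = 48 beats, 48/8 = 6 chords.
C: 11·6 = 66 beats, 66/2 = 33 chords.
D: 12·3 = 36 beats, 36/6 = 6 chords.
E: 24·5 = 120 beats, 120/4 = 30 chords.
Total: 6 + 6 + 33 + 6 + 30 = 81.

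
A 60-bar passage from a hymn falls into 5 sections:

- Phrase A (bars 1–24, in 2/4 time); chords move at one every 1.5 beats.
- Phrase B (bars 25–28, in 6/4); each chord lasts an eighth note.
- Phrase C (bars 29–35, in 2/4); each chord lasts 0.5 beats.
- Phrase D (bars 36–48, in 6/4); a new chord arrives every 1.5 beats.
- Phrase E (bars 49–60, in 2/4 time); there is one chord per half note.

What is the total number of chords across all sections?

A: 24 bars × 2 beats = 48 beats; 1.5 beats/chord → 32 chords.
B: 4 bars × 6 beats = 24 beats; 0.5 beats/chord → 48 chords.
C: 7 bars × 2 beats = 14 beats; 0.5 beats/chord → 28 chords.
D: 13 bars × 6 beats = 78 beats; 1.5 beats/chord → 52 chords.
E: 12 bars × 2 beats = 24 beats; 2 beats/chord → 12 chords.
Total: 32 + 48 + 28 + 52 + 12 = 172.

172 chords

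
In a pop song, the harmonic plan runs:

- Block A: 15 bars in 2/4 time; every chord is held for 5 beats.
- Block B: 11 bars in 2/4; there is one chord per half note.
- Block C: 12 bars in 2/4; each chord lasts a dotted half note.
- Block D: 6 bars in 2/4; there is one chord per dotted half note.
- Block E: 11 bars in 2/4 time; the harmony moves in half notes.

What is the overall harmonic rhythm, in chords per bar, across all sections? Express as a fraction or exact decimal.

8/11 chords per bar

A: 15 bars of 2 beats is 30 beats; at 5 beats each that's 6 chords.
B: 11 bars of 2 beats is 22 beats; at 2 beats each that's 11 chords.
C: 12 bars of 2 beats is 24 beats; at 3 beats each that's 8 chords.
D: 6 bars of 2 beats is 12 beats; at 3 beats each that's 4 chords.
E: 11 bars of 2 beats is 22 beats; at 2 beats each that's 11 chords.
Overall: 40 chords over 55 bars → 40/55 = 8/11 chords per bar.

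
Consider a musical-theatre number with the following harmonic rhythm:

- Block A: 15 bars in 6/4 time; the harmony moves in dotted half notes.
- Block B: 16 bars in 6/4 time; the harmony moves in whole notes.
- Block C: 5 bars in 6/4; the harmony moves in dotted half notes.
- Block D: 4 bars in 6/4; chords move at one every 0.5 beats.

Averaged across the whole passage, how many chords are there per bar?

2.8 chords per bar

A: 15 bars of 6 beats is 90 beats; at 3 beats each that's 30 chords.
B: 16 bars of 6 beats is 96 beats; at 4 beats each that's 24 chords.
C: 5 bars of 6 beats is 30 beats; at 3 beats each that's 10 chords.
D: 4 bars of 6 beats is 24 beats; at 0.5 beats each that's 48 chords.
Overall: 112 chords over 40 bars → 112/40 = 2.8 chords per bar.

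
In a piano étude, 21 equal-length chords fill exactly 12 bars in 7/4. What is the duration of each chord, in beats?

4 beats

12 bars × 7 beats/bar = 84 beats total.
84 beats ÷ 21 chords = 4 beats per chord.
(That is a whole note.)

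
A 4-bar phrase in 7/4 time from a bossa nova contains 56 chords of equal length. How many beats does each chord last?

4 bars × 7 beats/bar = 28 beats total.
28 beats ÷ 56 chords = 0.5 beats per chord.
(That is an eighth note.)

0.5 beats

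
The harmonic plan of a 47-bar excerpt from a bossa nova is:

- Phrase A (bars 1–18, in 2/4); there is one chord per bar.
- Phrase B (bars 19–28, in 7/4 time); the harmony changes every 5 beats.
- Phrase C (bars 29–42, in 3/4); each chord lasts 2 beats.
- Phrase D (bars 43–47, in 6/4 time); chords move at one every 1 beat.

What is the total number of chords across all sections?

83 chords

A: 18 bars × 2 beats = 36 beats; 2 beats/chord → 18 chords.
B: 10 bars × 7 beats = 70 beats; 5 beats/chord → 14 chords.
C: 14 bars × 3 beats = 42 beats; 2 beats/chord → 21 chords.
D: 5 bars × 6 beats = 30 beats; 1 beat/chord → 30 chords.
Total: 18 + 14 + 21 + 30 = 83.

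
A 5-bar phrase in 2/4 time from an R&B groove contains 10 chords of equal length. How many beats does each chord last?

5 bars × 2 beats/bar = 10 beats total.
10 beats ÷ 10 chords = 1 beats per chord.
(That is a quarter note.)

1 beat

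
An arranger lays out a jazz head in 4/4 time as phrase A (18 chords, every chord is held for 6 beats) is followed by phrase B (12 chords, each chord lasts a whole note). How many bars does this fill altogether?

39 bars

A: 18 × 6 = 108 beats = 27 bars.
B: 12 × 4 = 48 beats = 12 bars.
Total: 27 + 12 = 39 bars.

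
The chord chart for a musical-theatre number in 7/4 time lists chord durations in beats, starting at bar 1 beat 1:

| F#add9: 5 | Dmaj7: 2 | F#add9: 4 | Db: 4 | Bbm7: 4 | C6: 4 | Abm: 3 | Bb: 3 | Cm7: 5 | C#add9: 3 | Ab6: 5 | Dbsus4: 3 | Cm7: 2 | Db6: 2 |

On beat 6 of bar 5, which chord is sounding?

Beat 6 of bar 5 is beat (5−1)×7 + 6 = 34 overall.
Running totals: F#add9 ends at 5, Dmaj7 ends at 7, F#add9 ends at 11, Db ends at 15, Bbm7 ends at 19, C6 ends at 23, Abm ends at 26, Bb ends at 29, Cm7 ends at 34.
Beat 34 falls within Cm7.

Cm7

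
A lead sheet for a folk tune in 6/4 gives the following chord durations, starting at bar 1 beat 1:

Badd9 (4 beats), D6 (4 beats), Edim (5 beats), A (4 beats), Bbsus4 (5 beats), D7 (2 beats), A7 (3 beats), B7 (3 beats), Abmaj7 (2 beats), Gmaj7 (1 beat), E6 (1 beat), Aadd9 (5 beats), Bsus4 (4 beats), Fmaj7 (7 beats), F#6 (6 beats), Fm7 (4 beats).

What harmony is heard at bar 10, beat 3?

Fm7

Beat 3 of bar 10 is beat (10−1)×6 + 3 = 57 overall.
Running totals: Badd9 ends at 4, D6 ends at 8, Edim ends at 13, A ends at 17, Bbsus4 ends at 22, D7 ends at 24, A7 ends at 27, B7 ends at 30, Abmaj7 ends at 32, Gmaj7 ends at 33, E6 ends at 34, Aadd9 ends at 39, Bsus4 ends at 43, Fmaj7 ends at 50, F#6 ends at 56, Fm7 ends at 60.
Beat 57 falls within Fm7.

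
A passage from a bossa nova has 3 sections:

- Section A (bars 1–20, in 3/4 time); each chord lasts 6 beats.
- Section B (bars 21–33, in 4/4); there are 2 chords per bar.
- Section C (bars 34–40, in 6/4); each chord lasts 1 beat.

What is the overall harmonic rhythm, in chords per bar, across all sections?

1.95 chords per bar

A: 20 bars of 3 beats is 60 beats; at 6 beats each that's 10 chords.
B: 13 bars of 4 beats is 52 beats; at 2 beats each that's 26 chords.
C: 7 bars of 6 beats is 42 beats; at 1 beat each that's 42 chords.
Overall: 78 chords over 40 bars → 78/40 = 1.95 chords per bar.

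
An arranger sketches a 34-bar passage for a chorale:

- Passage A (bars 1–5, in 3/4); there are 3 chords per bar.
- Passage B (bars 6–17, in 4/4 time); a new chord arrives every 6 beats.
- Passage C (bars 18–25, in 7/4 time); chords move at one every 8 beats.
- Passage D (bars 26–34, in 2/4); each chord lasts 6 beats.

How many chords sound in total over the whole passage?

33 chords

A: 5 bars × 3 beats = 15 beats; 1 beat/chord → 15 chords.
B: 12 bars × 4 beats = 48 beats; 6 beats/chord → 8 chords.
C: 8 bars × 7 beats = 56 beats; 8 beats/chord → 7 chords.
D: 9 bars × 2 beats = 18 beats; 6 beats/chord → 3 chords.
Total: 15 + 8 + 7 + 3 = 33.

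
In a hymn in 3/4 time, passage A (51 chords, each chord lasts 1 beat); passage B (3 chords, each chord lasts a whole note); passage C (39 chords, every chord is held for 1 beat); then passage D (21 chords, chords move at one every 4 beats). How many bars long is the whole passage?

A: 51 × 1 = 51 beats = 17 bars.
B: 3 × 4 = 12 beats = 4 bars.
C: 39 × 1 = 39 beats = 13 bars.
D: 21 × 4 = 84 beats = 28 bars.
Total: 17 + 4 + 13 + 28 = 62 bars.

62 bars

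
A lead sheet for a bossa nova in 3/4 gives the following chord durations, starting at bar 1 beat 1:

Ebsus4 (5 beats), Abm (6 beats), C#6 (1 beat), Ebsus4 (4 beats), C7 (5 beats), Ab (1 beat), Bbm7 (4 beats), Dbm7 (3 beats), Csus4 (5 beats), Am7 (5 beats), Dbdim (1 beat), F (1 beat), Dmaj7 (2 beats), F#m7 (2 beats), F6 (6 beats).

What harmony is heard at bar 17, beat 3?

Beat 3 of bar 17 is beat (17−1)×3 + 3 = 51 overall.
Running totals: Ebsus4 ends at 5, Abm ends at 11, C#6 ends at 12, Ebsus4 ends at 16, C7 ends at 21, Ab ends at 22, Bbm7 ends at 26, Dbm7 ends at 29, Csus4 ends at 34, Am7 ends at 39, Dbdim ends at 40, F ends at 41, Dmaj7 ends at 43, F#m7 ends at 45, F6 ends at 51.
Beat 51 falls within F6.

F6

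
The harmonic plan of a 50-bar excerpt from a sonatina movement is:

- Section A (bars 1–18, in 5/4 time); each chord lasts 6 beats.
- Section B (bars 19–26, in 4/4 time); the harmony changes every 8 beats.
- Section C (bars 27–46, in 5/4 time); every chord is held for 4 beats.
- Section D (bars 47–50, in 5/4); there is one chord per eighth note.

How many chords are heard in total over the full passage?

84 chords

A has 90 beats and chords last 6 each, so 15 chords.
B has 32 beats and chords last 8 each, so 4 chords.
C has 100 beats and chords last 4 each, so 25 chords.
D has 20 beats and chords last 0.5 each, so 40 chords.
Total: 15 + 4 + 25 + 40 = 84.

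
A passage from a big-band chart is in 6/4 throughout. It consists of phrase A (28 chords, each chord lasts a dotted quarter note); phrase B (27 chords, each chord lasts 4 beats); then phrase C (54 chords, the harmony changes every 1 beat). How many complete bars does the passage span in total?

A: 28 × 1.5 = 42 beats = 7 bars.
B: 27 × 4 = 108 beats = 18 bars.
C: 54 × 1 = 54 beats = 9 bars.
Total: 7 + 18 + 9 = 34 bars.

34 bars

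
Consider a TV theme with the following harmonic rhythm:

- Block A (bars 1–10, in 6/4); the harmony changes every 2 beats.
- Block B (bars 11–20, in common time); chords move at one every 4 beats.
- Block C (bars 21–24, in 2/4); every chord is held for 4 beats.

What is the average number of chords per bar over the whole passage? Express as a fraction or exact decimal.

A: 10 bars of 6 beats is 60 beats; at 2 beats each that's 30 chords.
B: 10 bars of 4 beats is 40 beats; at 4 beats each that's 10 chords.
C: 4 bars of 2 beats is 8 beats; at 4 beats each that's 2 chords.
Overall: 42 chords over 24 bars → 42/24 = 1.75 chords per bar.

1.75 chords per bar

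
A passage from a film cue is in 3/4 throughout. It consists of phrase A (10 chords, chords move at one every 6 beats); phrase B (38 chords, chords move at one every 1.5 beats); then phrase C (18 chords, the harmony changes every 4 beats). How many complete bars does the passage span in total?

63 bars

A: 10 × 6 = 60 beats = 20 bars.
B: 38 × 1.5 = 57 beats = 19 bars.
C: 18 × 4 = 72 beats = 24 bars.
Total: 20 + 19 + 24 = 63 bars.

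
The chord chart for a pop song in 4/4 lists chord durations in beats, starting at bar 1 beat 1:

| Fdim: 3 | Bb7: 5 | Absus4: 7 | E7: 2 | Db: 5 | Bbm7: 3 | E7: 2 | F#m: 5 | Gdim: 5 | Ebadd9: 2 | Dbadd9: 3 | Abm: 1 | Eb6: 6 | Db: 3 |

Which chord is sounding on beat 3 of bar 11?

Beat 3 of bar 11 is beat (11−1)×4 + 3 = 43 overall.
Running totals: Fdim ends at 3, Bb7 ends at 8, Absus4 ends at 15, E7 ends at 17, Db ends at 22, Bbm7 ends at 25, E7 ends at 27, F#m ends at 32, Gdim ends at 37, Ebadd9 ends at 39, Dbadd9 ends at 42, Abm ends at 43.
Beat 43 falls within Abm.

Abm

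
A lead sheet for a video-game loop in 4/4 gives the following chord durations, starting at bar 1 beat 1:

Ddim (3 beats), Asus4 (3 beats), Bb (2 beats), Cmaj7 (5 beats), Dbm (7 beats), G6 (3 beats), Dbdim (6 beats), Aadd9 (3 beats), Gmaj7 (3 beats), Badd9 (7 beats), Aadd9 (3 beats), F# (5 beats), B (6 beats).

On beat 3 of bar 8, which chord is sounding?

Beat 3 of bar 8 is beat (8−1)×4 + 3 = 31 overall.
Running totals: Ddim ends at 3, Asus4 ends at 6, Bb ends at 8, Cmaj7 ends at 13, Dbm ends at 20, G6 ends at 23, Dbdim ends at 29, Aadd9 ends at 32.
Beat 31 falls within Aadd9.

Aadd9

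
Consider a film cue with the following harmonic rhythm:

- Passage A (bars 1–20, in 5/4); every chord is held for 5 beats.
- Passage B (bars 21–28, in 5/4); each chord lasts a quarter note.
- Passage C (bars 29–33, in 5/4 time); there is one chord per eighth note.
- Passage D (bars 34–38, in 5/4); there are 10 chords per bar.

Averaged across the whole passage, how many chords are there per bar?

A: 20 bars of 5 beats is 100 beats; at 5 beats each that's 20 chords.
B: 8 bars of 5 beats is 40 beats; at 1 beat each that's 40 chords.
C: 5 bars of 5 beats is 25 beats; at 0.5 beats each that's 50 chords.
D: 5 bars of 5 beats is 25 beats; at 0.5 beats each that's 50 chords.
Overall: 160 chords over 38 bars → 160/38 = 80/19 chords per bar.

80/19 chords per bar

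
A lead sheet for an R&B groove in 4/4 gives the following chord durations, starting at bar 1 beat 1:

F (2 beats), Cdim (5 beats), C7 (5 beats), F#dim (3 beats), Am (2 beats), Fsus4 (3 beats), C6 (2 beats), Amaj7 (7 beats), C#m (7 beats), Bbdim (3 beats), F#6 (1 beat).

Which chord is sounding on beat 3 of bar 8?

Beat 3 of bar 8 is beat (8−1)×4 + 3 = 31 overall.
Running totals: F ends at 2, Cdim ends at 7, C7 ends at 12, F#dim ends at 15, Am ends at 17, Fsus4 ends at 20, C6 ends at 22, Amaj7 ends at 29, C#m ends at 36.
Beat 31 falls within C#m.

C#m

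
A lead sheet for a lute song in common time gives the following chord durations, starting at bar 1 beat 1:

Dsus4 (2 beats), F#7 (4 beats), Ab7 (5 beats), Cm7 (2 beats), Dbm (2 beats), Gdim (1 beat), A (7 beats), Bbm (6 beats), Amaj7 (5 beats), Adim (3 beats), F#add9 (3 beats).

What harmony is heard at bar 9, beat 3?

Adim

Beat 3 of bar 9 is beat (9−1)×4 + 3 = 35 overall.
Running totals: Dsus4 ends at 2, F#7 ends at 6, Ab7 ends at 11, Cm7 ends at 13, Dbm ends at 15, Gdim ends at 16, A ends at 23, Bbm ends at 29, Amaj7 ends at 34, Adim ends at 37.
Beat 35 falls within Adim.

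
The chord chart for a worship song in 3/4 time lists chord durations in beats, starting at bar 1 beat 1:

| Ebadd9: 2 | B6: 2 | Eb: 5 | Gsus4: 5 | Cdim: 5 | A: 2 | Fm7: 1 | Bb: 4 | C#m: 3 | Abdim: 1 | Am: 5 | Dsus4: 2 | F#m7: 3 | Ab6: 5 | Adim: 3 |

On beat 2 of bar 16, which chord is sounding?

Beat 2 of bar 16 is beat (16−1)×3 + 2 = 47 overall.
Running totals: Ebadd9 ends at 2, B6 ends at 4, Eb ends at 9, Gsus4 ends at 14, Cdim ends at 19, A ends at 21, Fm7 ends at 22, Bb ends at 26, C#m ends at 29, Abdim ends at 30, Am ends at 35, Dsus4 ends at 37, F#m7 ends at 40, Ab6 ends at 45, Adim ends at 48.
Beat 47 falls within Adim.

Adim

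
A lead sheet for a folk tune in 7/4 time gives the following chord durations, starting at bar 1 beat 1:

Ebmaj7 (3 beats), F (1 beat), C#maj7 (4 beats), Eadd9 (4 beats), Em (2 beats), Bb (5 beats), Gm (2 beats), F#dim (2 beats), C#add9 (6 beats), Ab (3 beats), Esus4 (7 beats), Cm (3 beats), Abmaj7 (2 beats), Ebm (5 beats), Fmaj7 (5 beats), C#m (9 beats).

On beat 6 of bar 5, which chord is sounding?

Esus4

Beat 6 of bar 5 is beat (5−1)×7 + 6 = 34 overall.
Running totals: Ebmaj7 ends at 3, F ends at 4, C#maj7 ends at 8, Eadd9 ends at 12, Em ends at 14, Bb ends at 19, Gm ends at 21, F#dim ends at 23, C#add9 ends at 29, Ab ends at 32, Esus4 ends at 39.
Beat 34 falls within Esus4.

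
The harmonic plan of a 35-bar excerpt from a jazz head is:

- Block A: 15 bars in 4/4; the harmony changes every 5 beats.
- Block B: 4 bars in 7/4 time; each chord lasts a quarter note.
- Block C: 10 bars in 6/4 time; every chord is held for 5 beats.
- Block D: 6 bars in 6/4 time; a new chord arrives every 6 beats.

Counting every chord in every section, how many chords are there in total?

58 chords

A: 15·4 = 60 beats, 60/5 = 12 chords.
B: 4·7 = 28 beats, 28/1 = 28 chords.
C: 10·6 = 60 beats, 60/5 = 12 chords.
D: 6·6 = 36 beats, 36/6 = 6 chords.
Total: 12 + 28 + 12 + 6 = 58.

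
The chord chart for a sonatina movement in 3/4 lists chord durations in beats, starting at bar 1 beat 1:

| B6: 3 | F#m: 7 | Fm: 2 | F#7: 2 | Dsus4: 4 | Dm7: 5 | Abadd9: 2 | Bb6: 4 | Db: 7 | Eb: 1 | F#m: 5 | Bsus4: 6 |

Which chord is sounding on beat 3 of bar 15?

Bsus4

Beat 3 of bar 15 is beat (15−1)×3 + 3 = 45 overall.
Running totals: B6 ends at 3, F#m ends at 10, Fm ends at 12, F#7 ends at 14, Dsus4 ends at 18, Dm7 ends at 23, Abadd9 ends at 25, Bb6 ends at 29, Db ends at 36, Eb ends at 37, F#m ends at 42, Bsus4 ends at 48.
Beat 45 falls within Bsus4.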